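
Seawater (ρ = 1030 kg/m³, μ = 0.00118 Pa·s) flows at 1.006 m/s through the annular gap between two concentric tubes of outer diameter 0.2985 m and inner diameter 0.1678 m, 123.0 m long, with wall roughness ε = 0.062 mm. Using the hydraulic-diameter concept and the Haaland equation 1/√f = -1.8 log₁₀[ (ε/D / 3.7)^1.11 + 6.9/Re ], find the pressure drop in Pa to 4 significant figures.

Hydraulic diameter D_h = 4A/P = D_o - D_i = 0.2985 - 0.1678 = 0.1307 m.
Re = ρVD_h/μ = 1030·1.006·0.1307/0.00118 = 1.148e+05.
ε/D_h = 6.2e-05/0.1307 = 0.000474; Haaland gives 1/√f = -1.8 log₁₀[4.78e-05+6.01e-05] = 7.14, so f = 0.01961.
ΔP = f(L/D_h)(ρV²/2) = 0.01961·123/0.1307·521.2 = 9621 Pa.

ΔP ≈ 9621 Pa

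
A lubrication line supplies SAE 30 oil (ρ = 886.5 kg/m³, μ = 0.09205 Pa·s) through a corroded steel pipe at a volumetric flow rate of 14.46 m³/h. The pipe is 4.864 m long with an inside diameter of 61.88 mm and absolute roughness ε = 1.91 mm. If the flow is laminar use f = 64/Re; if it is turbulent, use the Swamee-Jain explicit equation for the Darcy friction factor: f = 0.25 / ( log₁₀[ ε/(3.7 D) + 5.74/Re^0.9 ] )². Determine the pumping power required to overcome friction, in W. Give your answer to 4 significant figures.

P ≈ 20.07 W

Q = 14.46 m³/h = 14.46/3600 = 0.004017 m³/s.
Cross-sectional area A = πD²/4 = π(0.06188)²/4 = 0.003007 m²; mean velocity V = Q/A = 0.004017/0.003007 = 1.336 m/s.
Reynolds number Re = ρVD/μ = 886.5 · 1.336 · 0.06188 / 0.0921 = 795.9.
Re < 2300 → laminar flow, so f = 64/Re = 64/795.9 = 0.08041 (the turbulent correlation is not needed).
Darcy-Weisbach: ΔP = f(L/D)(ρV²/2) = 0.08041·(4.864/0.06188)·(886.5·1.336²/2) = 0.08041·78.6·790.7 = 4997 Pa.
Pumping power P = QΔP = 0.004017·4997 = 20.073 W = 20.07 W.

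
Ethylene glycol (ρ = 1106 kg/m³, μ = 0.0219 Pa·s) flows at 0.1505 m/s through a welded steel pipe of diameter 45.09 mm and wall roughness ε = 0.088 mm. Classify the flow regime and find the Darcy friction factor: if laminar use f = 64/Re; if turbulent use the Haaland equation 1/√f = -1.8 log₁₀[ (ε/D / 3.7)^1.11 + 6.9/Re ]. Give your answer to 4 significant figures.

Re = ρVD/μ = 1106·0.1505·0.04509/0.0219 = 342.7.
Re < 2300 → laminar, so f = 64/Re = 0.1867 (roughness is irrelevant in laminar flow).

f ≈ 0.1867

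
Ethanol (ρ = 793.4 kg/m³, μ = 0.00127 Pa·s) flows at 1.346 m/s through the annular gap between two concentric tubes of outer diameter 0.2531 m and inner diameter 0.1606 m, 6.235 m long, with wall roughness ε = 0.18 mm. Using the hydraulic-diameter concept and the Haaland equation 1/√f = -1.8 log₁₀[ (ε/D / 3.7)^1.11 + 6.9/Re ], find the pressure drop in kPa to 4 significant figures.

ΔP ≈ 1.222 kPa

Hydraulic diameter D_h = 4A/P = D_o - D_i = 0.2531 - 0.1606 = 0.0925 m.
Re = ρVD_h/μ = 793.4·1.346·0.0925/0.00127 = 7.778e+04.
ε/D_h = 0.00018/0.0925 = 0.00195; Haaland gives 1/√f = -1.8 log₁₀[0.000229+8.87e-05] = 6.296, so f = 0.02523.
ΔP = f(L/D_h)(ρV²/2) = 0.02523·6.235/0.0925·718.7 = 1222 Pa.
ΔP = 1.222 kPa.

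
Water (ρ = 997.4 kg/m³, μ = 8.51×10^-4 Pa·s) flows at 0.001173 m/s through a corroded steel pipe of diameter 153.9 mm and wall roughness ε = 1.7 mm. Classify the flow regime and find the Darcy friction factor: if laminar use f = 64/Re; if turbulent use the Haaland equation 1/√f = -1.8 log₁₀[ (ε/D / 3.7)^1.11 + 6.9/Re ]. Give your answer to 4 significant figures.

f ≈ 0.3025

Re = ρVD/μ = 997.4·0.001173·0.1539/0.000851 = 211.6.
Re < 2300 → laminar, so f = 64/Re = 0.3025 (roughness is irrelevant in laminar flow).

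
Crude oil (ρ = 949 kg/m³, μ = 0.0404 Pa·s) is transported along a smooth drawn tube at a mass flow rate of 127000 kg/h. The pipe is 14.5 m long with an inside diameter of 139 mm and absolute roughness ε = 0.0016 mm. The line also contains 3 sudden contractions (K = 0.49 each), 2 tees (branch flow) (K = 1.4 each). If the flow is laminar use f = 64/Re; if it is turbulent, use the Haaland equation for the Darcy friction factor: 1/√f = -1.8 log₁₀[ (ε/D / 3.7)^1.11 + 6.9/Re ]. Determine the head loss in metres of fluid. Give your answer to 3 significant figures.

h_f ≈ 2.36 m

ṁ = 127000 kg/h = 127000/3600 = 35.28 kg/s.
A = πD²/4 = π(0.139)²/4 = 0.01517 m²; mean velocity V = ṁ/(ρA) = 35.28/(949 · 0.01517) = 2.45 m/s.
Reynolds number Re = ρVD/μ = 949 · 2.45 · 0.139 / 0.0404 = 7999.
Re > 4000 → turbulent. Relative roughness ε/D = 1.6e-06/0.139 = 1.15e-05. Haaland: 1/√f = -1.8 log₁₀[(1.15e-05/3.7)^1.11 + 6.9/7999] = -1.8 log₁₀[7.71e-07 + 0.000863] = 5.515, so f = 0.03288.
Total minor-loss coefficient ΣK = 3·0.49 + 2·1.4 = 4.27.
ΔP = [f·L/D + ΣK]·(ρV²/2) = [0.03288·14.5/0.139 + 4.27]·(949·2.45²/2) = [3.43 + 4.27]·2848 = 2.193e+04 Pa.
Head loss h_f = ΔP/(ρg) = 2.193e+04/(949·9.81) = 2.36 m.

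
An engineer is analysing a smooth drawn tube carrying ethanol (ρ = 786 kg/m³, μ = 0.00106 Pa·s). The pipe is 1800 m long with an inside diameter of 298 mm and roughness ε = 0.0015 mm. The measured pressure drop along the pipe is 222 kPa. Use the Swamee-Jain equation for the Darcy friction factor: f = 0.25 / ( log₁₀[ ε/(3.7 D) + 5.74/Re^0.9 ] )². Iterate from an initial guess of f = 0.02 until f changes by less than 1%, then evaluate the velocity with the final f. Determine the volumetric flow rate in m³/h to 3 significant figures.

Rearranging Darcy-Weisbach: V = √(2·ΔP·D/(f·L·ρ)). With ε/D = 1.5e-06/0.298 = 5.03e-06, iterate starting from f = 0.02:
  f = 0.02 → V = √(2·2.22e+05·0.298/(0.02·1800·786)) = 2.162 m/s; Re = ρVD/μ = 4.778e+05; f → 0.01328
  f = 0.01328 → V = 2.654 m/s; Re = 5.865e+05; f → 0.01282
  f = 0.01282 → V = 2.701 m/s; Re = 5.969e+05; f → 0.01278
Converged (Δf/f < 1%). With the final f = 0.01278: V = √(2·2.22e+05·0.298/(0.01278·1800·786)) = 2.705 m/s.
Q = V·A = 2.705·(π/4·0.298²) = 0.1887 m³/s = 679 m³/h.

Q ≈ 679 m³/h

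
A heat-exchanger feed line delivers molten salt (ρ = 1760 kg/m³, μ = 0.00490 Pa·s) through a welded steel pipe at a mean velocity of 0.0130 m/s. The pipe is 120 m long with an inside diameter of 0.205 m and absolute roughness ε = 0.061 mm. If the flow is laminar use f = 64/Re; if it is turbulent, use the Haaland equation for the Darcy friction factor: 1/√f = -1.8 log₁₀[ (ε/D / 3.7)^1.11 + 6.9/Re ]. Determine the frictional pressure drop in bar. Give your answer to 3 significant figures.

Reynolds number Re = ρVD/μ = 1760 · 0.013 · 0.205 / 0.0049 = 957.2.
Re < 2300 → laminar flow, so f = 64/Re = 64/957.2 = 0.06686 (the turbulent correlation is not needed).
Darcy-Weisbach: ΔP = f(L/D)(ρV²/2) = 0.06686·(120/0.205)·(1760·0.013²/2) = 0.06686·585.4·0.1487 = 5.821 Pa.
ΔP = 5.821 Pa = 5.82×10^-5 bar.

ΔP ≈ 5.82×10^-5 bar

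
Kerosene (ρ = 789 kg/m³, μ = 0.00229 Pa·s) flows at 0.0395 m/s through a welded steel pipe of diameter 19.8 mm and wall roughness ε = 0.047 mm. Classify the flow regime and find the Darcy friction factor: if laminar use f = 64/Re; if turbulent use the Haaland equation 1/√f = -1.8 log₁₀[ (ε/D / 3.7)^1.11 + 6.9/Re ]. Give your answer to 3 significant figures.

Re = ρVD/μ = 789·0.0395·0.0198/0.00229 = 269.5.
Re < 2300 → laminar, so f = 64/Re = 0.2375 (roughness is irrelevant in laminar flow).

f ≈ 0.238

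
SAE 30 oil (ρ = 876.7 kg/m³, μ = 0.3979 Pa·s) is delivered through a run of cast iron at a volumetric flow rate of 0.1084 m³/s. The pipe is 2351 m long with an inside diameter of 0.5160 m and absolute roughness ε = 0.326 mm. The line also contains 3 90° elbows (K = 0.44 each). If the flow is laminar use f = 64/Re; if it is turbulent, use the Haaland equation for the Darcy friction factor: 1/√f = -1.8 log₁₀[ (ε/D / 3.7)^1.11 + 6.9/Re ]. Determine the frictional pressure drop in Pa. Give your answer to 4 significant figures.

Cross-sectional area A = πD²/4 = π(0.516)²/4 = 0.2091 m²; mean velocity V = Q/A = 0.1084/0.2091 = 0.5184 m/s.
Reynolds number Re = ρVD/μ = 876.7 · 0.5184 · 0.516 / 0.398 = 589.3.
Re < 2300 → laminar flow, so f = 64/Re = 64/589.3 = 0.1086 (the turbulent correlation is not needed).
Total minor-loss coefficient ΣK = 3·0.44 = 1.32.
ΔP = [f·L/D + ΣK]·(ρV²/2) = [0.1086·2351/0.516 + 1.32]·(876.7·0.5184²/2) = [494.8 + 1.32]·117.8 = 5.844e+04 Pa.

ΔP ≈ 58440 Pa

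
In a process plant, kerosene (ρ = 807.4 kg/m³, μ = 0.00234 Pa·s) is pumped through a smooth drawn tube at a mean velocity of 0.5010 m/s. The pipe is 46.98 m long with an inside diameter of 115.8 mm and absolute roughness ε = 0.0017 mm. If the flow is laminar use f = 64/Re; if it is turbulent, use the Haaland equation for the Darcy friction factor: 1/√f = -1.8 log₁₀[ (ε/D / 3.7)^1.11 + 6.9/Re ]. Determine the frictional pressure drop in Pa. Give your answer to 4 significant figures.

ΔP ≈ 1059 Pa

Reynolds number Re = ρVD/μ = 807.4 · 0.501 · 0.1158 / 0.00234 = 2.002e+04.
Re > 4000 → turbulent. Relative roughness ε/D = 1.7e-06/0.1158 = 1.47e-05. Haaland: 1/√f = -1.8 log₁₀[(1.47e-05/3.7)^1.11 + 6.9/2.002e+04] = -1.8 log₁₀[1.01e-06 + 0.000345] = 6.23, so f = 0.02576.
Darcy-Weisbach: ΔP = f(L/D)(ρV²/2) = 0.02576·(46.98/0.1158)·(807.4·0.501²/2) = 0.02576·405.7·101.3 = 1059 Pa.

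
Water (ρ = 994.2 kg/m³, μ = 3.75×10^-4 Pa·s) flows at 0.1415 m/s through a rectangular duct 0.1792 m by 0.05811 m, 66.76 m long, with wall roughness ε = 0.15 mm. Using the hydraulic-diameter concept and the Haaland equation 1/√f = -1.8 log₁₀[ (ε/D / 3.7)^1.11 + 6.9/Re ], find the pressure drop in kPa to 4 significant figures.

Hydraulic diameter D_h = 4A/P = 4·(0.1792·0.05811)/(2·(0.1792+0.05811)) = 0.04165/0.4746 = 0.08776 m.
Re = ρVD_h/μ = 994.2·0.1415·0.08776/0.000375 = 3.292e+04.
ε/D_h = 0.00015/0.08776 = 0.00171; Haaland gives 1/√f = -1.8 log₁₀[0.000198+0.00021] = 6.101, so f = 0.02687.
ΔP = f(L/D_h)(ρV²/2) = 0.02687·66.76/0.08776·9.953 = 203.4 Pa.
ΔP = 0.2034 kPa.

ΔP ≈ 0.2034 kPa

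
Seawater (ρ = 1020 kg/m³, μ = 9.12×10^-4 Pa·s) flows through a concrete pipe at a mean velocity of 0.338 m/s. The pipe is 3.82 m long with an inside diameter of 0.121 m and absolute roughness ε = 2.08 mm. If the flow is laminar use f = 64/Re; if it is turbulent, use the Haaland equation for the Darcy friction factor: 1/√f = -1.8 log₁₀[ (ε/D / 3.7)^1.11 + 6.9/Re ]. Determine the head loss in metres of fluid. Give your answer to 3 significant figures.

Reynolds number Re = ρVD/μ = 1020 · 0.338 · 0.121 / 0.000912 = 4.574e+04.
Re > 4000 → turbulent. Relative roughness ε/D = 0.00208/0.121 = 0.0172. Haaland: 1/√f = -1.8 log₁₀[(0.0172/3.7)^1.11 + 6.9/4.574e+04] = -1.8 log₁₀[0.00257 + 0.000151] = 4.617, so f = 0.04692.
Darcy-Weisbach: ΔP = f(L/D)(ρV²/2) = 0.04692·(3.82/0.121)·(1020·0.338²/2) = 0.04692·31.57·58.26 = 86.3 Pa.
Head loss h_f = ΔP/(ρg) = 86.3/(1020·9.81) = 0.00863 m.

h_f ≈ 0.00863 m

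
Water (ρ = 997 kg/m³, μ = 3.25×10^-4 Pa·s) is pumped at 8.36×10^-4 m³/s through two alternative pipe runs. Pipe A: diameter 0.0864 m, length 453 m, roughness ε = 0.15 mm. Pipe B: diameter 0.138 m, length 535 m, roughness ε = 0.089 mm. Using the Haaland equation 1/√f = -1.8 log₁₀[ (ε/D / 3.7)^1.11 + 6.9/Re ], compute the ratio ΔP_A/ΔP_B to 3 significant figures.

ΔP_A/ΔP_B ≈ 8.96

Pipe A: V = Q/A = 0.000836/0.005863 = 0.1426 m/s; Re = 3.779e+04; ε/D = 0.00174; Haaland → f = 0.02646; ΔP_A = f(L/D)(ρV²/2) = 1406 Pa.
Pipe B: V = Q/A = 0.000836/0.01496 = 0.05589 m/s; Re = 2.366e+04; ε/D = 0.000645; Haaland → f = 0.02601; ΔP_B = f(L/D)(ρV²/2) = 157 Pa.
ΔP_A/ΔP_B = 1406/157 = 8.96.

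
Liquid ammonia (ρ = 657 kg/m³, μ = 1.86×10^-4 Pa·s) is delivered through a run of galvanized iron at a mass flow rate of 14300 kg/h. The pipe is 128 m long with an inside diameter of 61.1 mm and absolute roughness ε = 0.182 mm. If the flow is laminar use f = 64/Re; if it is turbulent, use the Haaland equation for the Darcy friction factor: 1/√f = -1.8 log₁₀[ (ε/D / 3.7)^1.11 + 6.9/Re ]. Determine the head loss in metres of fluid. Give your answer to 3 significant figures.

ṁ = 14300 kg/h = 14300/3600 = 3.972 kg/s.
A = πD²/4 = π(0.0611)²/4 = 0.002932 m²; mean velocity V = ṁ/(ρA) = 3.972/(657 · 0.002932) = 2.062 m/s.
Reynolds number Re = ρVD/μ = 657 · 2.062 · 0.0611 / 0.000186 = 4.45e+05.
Re > 4000 → turbulent. Relative roughness ε/D = 0.000182/0.0611 = 0.00298. Haaland: 1/√f = -1.8 log₁₀[(0.00298/3.7)^1.11 + 6.9/4.45e+05] = -1.8 log₁₀[0.000368 + 1.55e-05] = 6.15, so f = 0.02644.
Darcy-Weisbach: ΔP = f(L/D)(ρV²/2) = 0.02644·(128/0.0611)·(657·2.062²/2) = 0.02644·2095·1397 = 7.737e+04 Pa.
Head loss h_f = ΔP/(ρg) = 7.737e+04/(657·9.81) = 12.0 m.

h_f ≈ 12.0 m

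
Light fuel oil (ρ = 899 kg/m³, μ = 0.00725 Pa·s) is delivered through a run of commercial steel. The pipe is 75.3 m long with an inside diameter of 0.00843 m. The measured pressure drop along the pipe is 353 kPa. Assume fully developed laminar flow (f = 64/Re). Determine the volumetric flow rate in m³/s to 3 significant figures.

For laminar flow, f = 64/Re with Re = ρVD/μ, so Darcy-Weisbach reduces to ΔP = 32μLV/D². Solving for V: V = ΔP·D²/(32μL) = 3.53e+05·(0.00843)²/(32·0.00725·75.3) = 1.436 m/s.
Check: Re = ρVD/μ = 899·1.436·0.00843/0.00725 = 1501 < 2300, so the laminar assumption holds.
Q = V·A = 1.436·(π/4·0.00843²) = 8.015e-05 m³/s = 8.01×10^-5 m³/s.

Q ≈ 8.01×10^-5 m³/s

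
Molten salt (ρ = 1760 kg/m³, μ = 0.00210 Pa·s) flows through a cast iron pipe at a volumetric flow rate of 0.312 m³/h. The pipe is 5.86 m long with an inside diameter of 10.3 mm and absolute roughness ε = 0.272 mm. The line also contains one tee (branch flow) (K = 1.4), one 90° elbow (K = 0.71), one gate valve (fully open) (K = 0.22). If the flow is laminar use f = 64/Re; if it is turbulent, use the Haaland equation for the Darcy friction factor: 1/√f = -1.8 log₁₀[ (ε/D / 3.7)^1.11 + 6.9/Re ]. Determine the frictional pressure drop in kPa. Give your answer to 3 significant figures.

ΔP ≈ 33.6 kPa

Q = 0.312 m³/h = 0.312/3600 = 8.667e-05 m³/s.
Cross-sectional area A = πD²/4 = π(0.0103)²/4 = 8.332e-05 m²; mean velocity V = Q/A = 8.667e-05/8.332e-05 = 1.04 m/s.
Reynolds number Re = ρVD/μ = 1760 · 1.04 · 0.0103 / 0.0021 = 8979.
Re > 4000 → turbulent. Relative roughness ε/D = 0.000272/0.0103 = 0.0264. Haaland: 1/√f = -1.8 log₁₀[(0.0264/3.7)^1.11 + 6.9/8979] = -1.8 log₁₀[0.00414 + 0.000768] = 4.156, so f = 0.05791.
Total minor-loss coefficient ΣK = 1·1.4 + 1·0.71 + 1·0.22 = 2.33.
ΔP = [f·L/D + ΣK]·(ρV²/2) = [0.05791·5.86/0.0103 + 2.33]·(1760·1.04²/2) = [32.94 + 2.33]·952 = 3.358e+04 Pa.
ΔP = 3.358e+04 Pa = 33.6 kPa.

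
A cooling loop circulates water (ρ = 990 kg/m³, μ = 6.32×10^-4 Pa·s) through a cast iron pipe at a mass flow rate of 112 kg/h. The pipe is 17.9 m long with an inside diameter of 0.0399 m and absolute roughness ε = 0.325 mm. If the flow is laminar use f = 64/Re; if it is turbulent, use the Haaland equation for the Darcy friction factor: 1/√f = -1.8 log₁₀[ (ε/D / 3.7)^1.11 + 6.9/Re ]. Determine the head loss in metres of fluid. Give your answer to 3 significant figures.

ṁ = 112 kg/h = 112/3600 = 0.03111 kg/s.
A = πD²/4 = π(0.0399)²/4 = 0.00125 m²; mean velocity V = ṁ/(ρA) = 0.03111/(990 · 0.00125) = 0.02513 m/s.
Reynolds number Re = ρVD/μ = 990 · 0.02513 · 0.0399 / 0.000632 = 1571.
Re < 2300 → laminar flow, so f = 64/Re = 64/1571 = 0.04074 (the turbulent correlation is not needed).
Darcy-Weisbach: ΔP = f(L/D)(ρV²/2) = 0.04074·(17.9/0.0399)·(990·0.02513²/2) = 0.04074·448.6·0.3127 = 5.715 Pa.
Head loss h_f = ΔP/(ρg) = 5.715/(990·9.81) = 5.88×10^-4 m.

h_f ≈ 5.88×10^-4 m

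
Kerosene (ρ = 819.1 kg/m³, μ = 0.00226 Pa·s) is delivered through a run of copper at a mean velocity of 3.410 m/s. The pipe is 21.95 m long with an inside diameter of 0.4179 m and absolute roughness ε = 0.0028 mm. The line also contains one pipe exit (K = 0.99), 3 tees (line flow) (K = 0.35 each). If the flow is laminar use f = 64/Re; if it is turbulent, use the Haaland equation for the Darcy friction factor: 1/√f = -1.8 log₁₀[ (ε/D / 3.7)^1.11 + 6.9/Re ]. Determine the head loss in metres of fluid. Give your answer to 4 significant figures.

h_f ≈ 1.616 m

Reynolds number Re = ρVD/μ = 819.1 · 3.41 · 0.4179 / 0.00226 = 5.165e+05.
Re > 4000 → turbulent. Relative roughness ε/D = 2.8e-06/0.4179 = 6.7e-06. Haaland: 1/√f = -1.8 log₁₀[(6.7e-06/3.7)^1.11 + 6.9/5.165e+05] = -1.8 log₁₀[4.23e-07 + 1.34e-05] = 8.749, so f = 0.01306.
Total minor-loss coefficient ΣK = 1·0.99 + 3·0.35 = 2.04.
ΔP = [f·L/D + ΣK]·(ρV²/2) = [0.01306·21.95/0.4179 + 2.04]·(819.1·3.41²/2) = [0.6862 + 2.04]·4762 = 1.298e+04 Pa.
Head loss h_f = ΔP/(ρg) = 1.298e+04/(819.1·9.81) = 1.616 m.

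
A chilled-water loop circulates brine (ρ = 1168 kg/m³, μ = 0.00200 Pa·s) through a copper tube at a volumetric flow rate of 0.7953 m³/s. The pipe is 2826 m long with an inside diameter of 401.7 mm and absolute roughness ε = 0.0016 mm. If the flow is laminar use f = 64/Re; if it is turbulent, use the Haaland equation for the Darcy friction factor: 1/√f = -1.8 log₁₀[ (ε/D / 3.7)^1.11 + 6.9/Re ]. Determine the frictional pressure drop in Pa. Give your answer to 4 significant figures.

Cross-sectional area A = πD²/4 = π(0.4017)²/4 = 0.1267 m²; mean velocity V = Q/A = 0.7953/0.1267 = 6.275 m/s.
Reynolds number Re = ρVD/μ = 1168 · 6.275 · 0.4017 / 0.002 = 1.472e+06.
Re > 4000 → turbulent. Relative roughness ε/D = 1.6e-06/0.4017 = 3.98e-06. Haaland: 1/√f = -1.8 log₁₀[(3.98e-06/3.7)^1.11 + 6.9/1.472e+06] = -1.8 log₁₀[2.37e-07 + 4.69e-06] = 9.554, so f = 0.01096.
Darcy-Weisbach: ΔP = f(L/D)(ρV²/2) = 0.01096·(2826/0.4017)·(1168·6.275²/2) = 0.01096·7035·2.3e+04 = 1.773e+06 Pa.

ΔP ≈ 1773000 Pa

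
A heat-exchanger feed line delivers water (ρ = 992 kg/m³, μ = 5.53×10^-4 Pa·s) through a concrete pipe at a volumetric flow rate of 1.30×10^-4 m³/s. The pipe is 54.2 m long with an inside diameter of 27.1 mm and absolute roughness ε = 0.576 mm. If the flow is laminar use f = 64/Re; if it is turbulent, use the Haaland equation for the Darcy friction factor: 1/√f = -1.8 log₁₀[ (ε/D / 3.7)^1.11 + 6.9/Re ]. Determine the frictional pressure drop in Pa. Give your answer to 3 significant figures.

Cross-sectional area A = πD²/4 = π(0.0271)²/4 = 0.0005768 m²; mean velocity V = Q/A = 0.00013/0.0005768 = 0.2254 m/s.
Reynolds number Re = ρVD/μ = 992 · 0.2254 · 0.0271 / 0.000553 = 1.096e+04.
Re > 4000 → turbulent. Relative roughness ε/D = 0.000576/0.0271 = 0.0213. Haaland: 1/√f = -1.8 log₁₀[(0.0213/3.7)^1.11 + 6.9/1.096e+04] = -1.8 log₁₀[0.00326 + 0.00063] = 4.339, so f = 0.05312.
Darcy-Weisbach: ΔP = f(L/D)(ρV²/2) = 0.05312·(54.2/0.0271)·(992·0.2254²/2) = 0.05312·2000·25.19 = 2677 Pa.

ΔP ≈ 2680 Pa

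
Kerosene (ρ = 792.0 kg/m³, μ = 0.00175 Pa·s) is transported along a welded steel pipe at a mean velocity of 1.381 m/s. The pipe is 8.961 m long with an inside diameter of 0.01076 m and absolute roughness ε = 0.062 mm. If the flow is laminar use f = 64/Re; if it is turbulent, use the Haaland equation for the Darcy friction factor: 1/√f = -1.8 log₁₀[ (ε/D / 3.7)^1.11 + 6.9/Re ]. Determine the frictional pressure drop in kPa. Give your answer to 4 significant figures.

Reynolds number Re = ρVD/μ = 792 · 1.381 · 0.01076 / 0.00175 = 6725.
Re > 4000 → turbulent. Relative roughness ε/D = 6.2e-05/0.01076 = 0.00576. Haaland: 1/√f = -1.8 log₁₀[(0.00576/3.7)^1.11 + 6.9/6725] = -1.8 log₁₀[0.000765 + 0.00103] = 4.945, so f = 0.0409.
Darcy-Weisbach: ΔP = f(L/D)(ρV²/2) = 0.0409·(8.961/0.01076)·(792·1.381²/2) = 0.0409·832.8·755.2 = 2.573e+04 Pa.
ΔP = 2.573e+04 Pa = 25.73 kPa.

ΔP ≈ 25.73 kPa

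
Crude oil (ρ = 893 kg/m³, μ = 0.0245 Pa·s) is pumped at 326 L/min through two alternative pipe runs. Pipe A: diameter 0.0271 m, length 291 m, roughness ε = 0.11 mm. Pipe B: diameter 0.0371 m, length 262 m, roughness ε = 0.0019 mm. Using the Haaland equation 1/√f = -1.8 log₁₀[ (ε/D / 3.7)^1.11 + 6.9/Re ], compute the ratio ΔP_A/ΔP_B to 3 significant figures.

Pipe A: V = Q/A = 0.005433/0.0005768 = 9.42 m/s; Re = 9304; ε/D = 0.00406; Haaland → f = 0.03671; ΔP_A = f(L/D)(ρV²/2) = 1.562e+07 Pa.
Pipe B: V = Q/A = 0.005433/0.001081 = 5.026 m/s; Re = 6797; ε/D = 5.12e-05; Haaland → f = 0.03448; ΔP_B = f(L/D)(ρV²/2) = 2.747e+06 Pa.
ΔP_A/ΔP_B = 1.562e+07/2.747e+06 = 5.69.

ΔP_A/ΔP_B ≈ 5.69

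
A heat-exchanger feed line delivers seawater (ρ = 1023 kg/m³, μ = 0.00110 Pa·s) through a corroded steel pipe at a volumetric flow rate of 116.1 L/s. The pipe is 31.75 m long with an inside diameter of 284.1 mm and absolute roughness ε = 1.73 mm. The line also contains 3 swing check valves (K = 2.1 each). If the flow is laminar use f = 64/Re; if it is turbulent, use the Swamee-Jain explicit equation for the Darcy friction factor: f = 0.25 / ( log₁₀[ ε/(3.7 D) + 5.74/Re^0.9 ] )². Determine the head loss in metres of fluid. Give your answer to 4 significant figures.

h_f ≈ 1.699 m

Q = 116.1 L/s = 116.1/1000 = 0.1161 m³/s.
Cross-sectional area A = πD²/4 = π(0.2841)²/4 = 0.06339 m²; mean velocity V = Q/A = 0.1161/0.06339 = 1.831 m/s.
Reynolds number Re = ρVD/μ = 1023 · 1.831 · 0.2841 / 0.0011 = 4.839e+05.
Re > 4000 → turbulent. Relative roughness ε/D = 0.00173/0.2841 = 0.00609. Swamee-Jain: f = 0.25/(log₁₀[0.00609/3.7 + 5.74/4.839e+05^0.9])² = 0.25/(log₁₀[0.00165 + 4.39e-05])² = 0.25/(-2.772)² = 0.03253.
Total minor-loss coefficient ΣK = 3·2.1 = 6.3.
ΔP = [f·L/D + ΣK]·(ρV²/2) = [0.03253·31.75/0.2841 + 6.3]·(1023·1.831²/2) = [3.636 + 6.3]·1716 = 1.705e+04 Pa.
Head loss h_f = ΔP/(ρg) = 1.705e+04/(1023·9.81) = 1.699 m.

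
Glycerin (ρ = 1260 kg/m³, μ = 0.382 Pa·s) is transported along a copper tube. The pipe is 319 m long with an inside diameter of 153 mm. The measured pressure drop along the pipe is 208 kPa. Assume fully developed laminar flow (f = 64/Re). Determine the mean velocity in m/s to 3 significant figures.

For laminar flow, f = 64/Re with Re = ρVD/μ, so Darcy-Weisbach reduces to ΔP = 32μLV/D². Solving for V: V = ΔP·D²/(32μL) = 2.08e+05·(0.153)²/(32·0.382·319) = 1.249 m/s.
Check: Re = ρVD/μ = 1260·1.249·0.153/0.382 = 630.1 < 2300, so the laminar assumption holds.

V ≈ 1.25 m/s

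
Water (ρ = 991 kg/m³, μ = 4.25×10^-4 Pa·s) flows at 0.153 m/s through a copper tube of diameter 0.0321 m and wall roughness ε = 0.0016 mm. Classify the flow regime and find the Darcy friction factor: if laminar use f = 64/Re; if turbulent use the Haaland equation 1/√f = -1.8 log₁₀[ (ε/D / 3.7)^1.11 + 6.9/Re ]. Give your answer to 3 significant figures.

Re = ρVD/μ = 991·0.153·0.0321/0.000425 = 1.145e+04.
Re > 4000 → turbulent. ε/D = 1.6e-06/0.0321 = 4.98e-05; Haaland: 1/√f = -1.8 log₁₀[3.92e-06 + 0.000603] = 5.791, so f = 0.02982.

f ≈ 0.0298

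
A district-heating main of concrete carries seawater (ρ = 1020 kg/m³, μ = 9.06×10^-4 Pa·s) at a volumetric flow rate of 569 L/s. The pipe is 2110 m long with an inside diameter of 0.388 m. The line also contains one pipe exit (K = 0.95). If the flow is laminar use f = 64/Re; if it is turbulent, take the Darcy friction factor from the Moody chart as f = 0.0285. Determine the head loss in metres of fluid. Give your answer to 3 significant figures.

Q = 569 L/s = 569/1000 = 0.569 m³/s.
Cross-sectional area A = πD²/4 = π(0.388)²/4 = 0.1182 m²; mean velocity V = Q/A = 0.569/0.1182 = 4.812 m/s.
Reynolds number Re = ρVD/μ = 1020 · 4.812 · 0.388 / 0.000906 = 2.102e+06.
Re > 4000 → turbulent; use the Moody-chart value f = 0.0285.
Total minor-loss coefficient ΣK = 1·0.95 = 0.95.
ΔP = [f·L/D + ΣK]·(ρV²/2) = [0.0285·2110/0.388 + 0.95]·(1020·4.812²/2) = [155 + 0.95]·1.181e+04 = 1.842e+06 Pa.
Head loss h_f = ΔP/(ρg) = 1.842e+06/(1020·9.81) = 184 m.

h_f ≈ 184 m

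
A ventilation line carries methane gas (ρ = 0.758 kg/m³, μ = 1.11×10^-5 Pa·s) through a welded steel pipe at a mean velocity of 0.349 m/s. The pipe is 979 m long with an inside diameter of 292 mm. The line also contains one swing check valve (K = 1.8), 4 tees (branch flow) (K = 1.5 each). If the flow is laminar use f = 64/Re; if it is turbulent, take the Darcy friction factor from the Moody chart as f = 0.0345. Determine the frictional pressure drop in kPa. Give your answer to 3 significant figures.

ΔP ≈ 0.00570 kPa

Reynolds number Re = ρVD/μ = 0.758 · 0.349 · 0.292 / 1.11e-05 = 6959.
Re > 4000 → turbulent; use the Moody-chart value f = 0.0345.
Total minor-loss coefficient ΣK = 1·1.8 + 4·1.5 = 7.8.
ΔP = [f·L/D + ΣK]·(ρV²/2) = [0.0345·979/0.292 + 7.8]·(0.758·0.349²/2) = [115.7 + 7.8]·0.04616 = 5.7 Pa.
ΔP = 5.7 Pa = 0.00570 kPa.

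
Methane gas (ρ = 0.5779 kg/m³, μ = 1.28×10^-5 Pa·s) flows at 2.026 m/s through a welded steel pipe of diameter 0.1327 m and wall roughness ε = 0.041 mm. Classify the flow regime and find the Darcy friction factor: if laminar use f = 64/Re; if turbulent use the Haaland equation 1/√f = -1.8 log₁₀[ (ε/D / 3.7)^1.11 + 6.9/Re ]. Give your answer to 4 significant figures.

f ≈ 0.02971

Re = ρVD/μ = 0.5779·2.026·0.1327/1.28e-05 = 1.214e+04.
Re > 4000 → turbulent. ε/D = 4.1e-05/0.1327 = 0.000309; Haaland: 1/√f = -1.8 log₁₀[2.97e-05 + 0.000568] = 5.802, so f = 0.02971.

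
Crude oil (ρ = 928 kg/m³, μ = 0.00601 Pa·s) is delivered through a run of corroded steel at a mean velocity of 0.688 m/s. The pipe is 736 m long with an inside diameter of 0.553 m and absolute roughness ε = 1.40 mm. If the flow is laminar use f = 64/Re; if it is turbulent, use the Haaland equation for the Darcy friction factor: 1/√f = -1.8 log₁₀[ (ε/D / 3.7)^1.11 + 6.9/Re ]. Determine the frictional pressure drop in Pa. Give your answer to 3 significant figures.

Reynolds number Re = ρVD/μ = 928 · 0.688 · 0.553 / 0.00601 = 5.875e+04.
Re > 4000 → turbulent. Relative roughness ε/D = 0.0014/0.553 = 0.00253. Haaland: 1/√f = -1.8 log₁₀[(0.00253/3.7)^1.11 + 6.9/5.875e+04] = -1.8 log₁₀[0.000307 + 0.000117] = 6.07, so f = 0.02714.
Darcy-Weisbach: ΔP = f(L/D)(ρV²/2) = 0.02714·(736/0.553)·(928·0.688²/2) = 0.02714·1331·219.6 = 7934 Pa.

ΔP ≈ 7930 Pa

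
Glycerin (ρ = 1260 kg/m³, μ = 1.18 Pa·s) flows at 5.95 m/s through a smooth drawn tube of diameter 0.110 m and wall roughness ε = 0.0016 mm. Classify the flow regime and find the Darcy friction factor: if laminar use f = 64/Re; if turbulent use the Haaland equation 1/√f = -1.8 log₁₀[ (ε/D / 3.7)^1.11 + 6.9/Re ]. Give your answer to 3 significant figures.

f ≈ 0.0916

Re = ρVD/μ = 1260·5.95·0.11/1.18 = 698.9.
Re < 2300 → laminar, so f = 64/Re = 0.09158 (roughness is irrelevant in laminar flow).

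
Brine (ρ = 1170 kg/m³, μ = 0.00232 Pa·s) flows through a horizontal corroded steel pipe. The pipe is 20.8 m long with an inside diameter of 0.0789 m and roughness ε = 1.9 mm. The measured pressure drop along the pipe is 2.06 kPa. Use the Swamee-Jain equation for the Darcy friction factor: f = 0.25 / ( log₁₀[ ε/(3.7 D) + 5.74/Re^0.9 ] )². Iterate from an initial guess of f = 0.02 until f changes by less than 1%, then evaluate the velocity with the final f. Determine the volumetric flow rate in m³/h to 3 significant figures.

Q ≈ 8.69 m³/h

Rearranging Darcy-Weisbach: V = √(2·ΔP·D/(f·L·ρ)). With ε/D = 0.0019/0.0789 = 0.0241, iterate starting from f = 0.02:
  f = 0.02 → V = √(2·2060·0.0789/(0.02·20.8·1170)) = 0.8172 m/s; Re = ρVD/μ = 3.252e+04; f → 0.05386
  f = 0.05386 → V = 0.498 m/s; Re = 1.982e+04; f → 0.05472
  f = 0.05472 → V = 0.4941 m/s; Re = 1.966e+04; f → 0.05474
Converged (Δf/f < 1%). With the final f = 0.05474: V = √(2·2060·0.0789/(0.05474·20.8·1170)) = 0.494 m/s.
Q = V·A = 0.494·(π/4·0.0789²) = 0.002415 m³/s = 8.69 m³/h.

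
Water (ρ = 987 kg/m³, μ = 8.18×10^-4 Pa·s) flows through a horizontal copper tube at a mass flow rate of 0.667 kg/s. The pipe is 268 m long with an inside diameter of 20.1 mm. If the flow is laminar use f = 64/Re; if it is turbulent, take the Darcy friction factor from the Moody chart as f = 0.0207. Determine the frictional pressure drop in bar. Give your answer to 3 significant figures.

ΔP ≈ 6.18 bar

A = πD²/4 = π(0.0201)²/4 = 0.0003173 m²; mean velocity V = ṁ/(ρA) = 0.667/(987 · 0.0003173) = 2.13 m/s.
Reynolds number Re = ρVD/μ = 987 · 2.13 · 0.0201 / 0.000818 = 5.165e+04.
Re > 4000 → turbulent; use the Moody-chart value f = 0.0207.
Darcy-Weisbach: ΔP = f(L/D)(ρV²/2) = 0.0207·(268/0.0201)·(987·2.13²/2) = 0.0207·1.333e+04·2238 = 6.178e+05 Pa.
ΔP = 6.178e+05 Pa = 6.18 bar.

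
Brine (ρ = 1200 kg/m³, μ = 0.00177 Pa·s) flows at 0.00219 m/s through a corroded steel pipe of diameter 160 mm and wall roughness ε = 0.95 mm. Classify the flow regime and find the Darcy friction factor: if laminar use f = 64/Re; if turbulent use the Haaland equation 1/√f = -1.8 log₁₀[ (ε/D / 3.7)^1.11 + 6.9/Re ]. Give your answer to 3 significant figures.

Re = ρVD/μ = 1200·0.00219·0.16/0.00177 = 237.6.
Re < 2300 → laminar, so f = 64/Re = 0.2694 (roughness is irrelevant in laminar flow).

f ≈ 0.269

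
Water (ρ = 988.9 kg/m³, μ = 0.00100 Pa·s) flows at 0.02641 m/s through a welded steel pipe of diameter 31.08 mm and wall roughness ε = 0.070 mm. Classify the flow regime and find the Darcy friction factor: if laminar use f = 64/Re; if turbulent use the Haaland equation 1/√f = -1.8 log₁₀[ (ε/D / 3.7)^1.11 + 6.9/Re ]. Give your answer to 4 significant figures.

f ≈ 0.07885

Re = ρVD/μ = 988.9·0.02641·0.03108/0.001 = 811.7.
Re < 2300 → laminar, so f = 64/Re = 0.07885 (roughness is irrelevant in laminar flow).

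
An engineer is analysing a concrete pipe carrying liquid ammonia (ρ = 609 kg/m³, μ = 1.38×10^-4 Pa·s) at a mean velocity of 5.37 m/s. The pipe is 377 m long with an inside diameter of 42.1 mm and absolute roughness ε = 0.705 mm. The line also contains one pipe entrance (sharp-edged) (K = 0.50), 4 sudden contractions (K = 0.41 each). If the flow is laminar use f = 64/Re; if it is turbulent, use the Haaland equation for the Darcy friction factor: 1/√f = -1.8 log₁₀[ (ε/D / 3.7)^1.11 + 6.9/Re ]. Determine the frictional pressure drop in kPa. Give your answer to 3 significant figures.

ΔP ≈ 3610 kPa

Reynolds number Re = ρVD/μ = 609 · 5.37 · 0.0421 / 0.000138 = 9.977e+05.
Re > 4000 → turbulent. Relative roughness ε/D = 0.000705/0.0421 = 0.0167. Haaland: 1/√f = -1.8 log₁₀[(0.0167/3.7)^1.11 + 6.9/9.977e+05] = -1.8 log₁₀[0.0025 + 6.92e-06] = 4.682, so f = 0.04562.
Total minor-loss coefficient ΣK = 1·0.5 + 4·0.41 = 2.14.
ΔP = [f·L/D + ΣK]·(ρV²/2) = [0.04562·377/0.0421 + 2.14]·(609·5.37²/2) = [408.5 + 2.14]·8781 = 3.606e+06 Pa.
ΔP = 3.606e+06 Pa = 3610 kPa.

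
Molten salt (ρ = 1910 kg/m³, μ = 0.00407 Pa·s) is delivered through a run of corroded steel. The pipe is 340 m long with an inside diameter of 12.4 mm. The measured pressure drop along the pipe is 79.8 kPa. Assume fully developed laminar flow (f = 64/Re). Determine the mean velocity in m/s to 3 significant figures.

V ≈ 0.277 m/s

For laminar flow, f = 64/Re with Re = ρVD/μ, so Darcy-Weisbach reduces to ΔP = 32μLV/D². Solving for V: V = ΔP·D²/(32μL) = 7.98e+04·(0.0124)²/(32·0.00407·340) = 0.2771 m/s.
Check: Re = ρVD/μ = 1910·0.2771·0.0124/0.00407 = 1612 < 2300, so the laminar assumption holds.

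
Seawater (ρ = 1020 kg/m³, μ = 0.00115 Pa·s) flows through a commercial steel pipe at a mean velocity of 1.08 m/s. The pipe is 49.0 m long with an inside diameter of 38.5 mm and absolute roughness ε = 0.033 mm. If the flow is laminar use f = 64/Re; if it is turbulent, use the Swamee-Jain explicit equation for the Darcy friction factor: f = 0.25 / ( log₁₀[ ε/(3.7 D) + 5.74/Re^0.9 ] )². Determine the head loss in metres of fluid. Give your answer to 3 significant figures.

h_f ≈ 1.88 m

Reynolds number Re = ρVD/μ = 1020 · 1.08 · 0.0385 / 0.00115 = 3.688e+04.
Re > 4000 → turbulent. Relative roughness ε/D = 3.3e-05/0.0385 = 0.000857. Swamee-Jain: f = 0.25/(log₁₀[0.000857/3.7 + 5.74/3.688e+04^0.9])² = 0.25/(log₁₀[0.000232 + 0.000445])² = 0.25/(-3.169)² = 0.02489.
Darcy-Weisbach: ΔP = f(L/D)(ρV²/2) = 0.02489·(49/0.0385)·(1020·1.08²/2) = 0.02489·1273·594.9 = 1.884e+04 Pa.
Head loss h_f = ΔP/(ρg) = 1.884e+04/(1020·9.81) = 1.88 m.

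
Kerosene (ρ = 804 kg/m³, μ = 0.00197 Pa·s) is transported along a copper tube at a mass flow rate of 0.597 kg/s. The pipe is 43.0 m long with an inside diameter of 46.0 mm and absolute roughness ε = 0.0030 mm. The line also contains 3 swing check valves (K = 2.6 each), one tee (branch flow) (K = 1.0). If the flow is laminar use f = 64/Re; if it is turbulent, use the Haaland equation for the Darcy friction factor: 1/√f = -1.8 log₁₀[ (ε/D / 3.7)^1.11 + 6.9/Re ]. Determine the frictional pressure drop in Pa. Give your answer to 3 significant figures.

A = πD²/4 = π(0.046)²/4 = 0.001662 m²; mean velocity V = ṁ/(ρA) = 0.597/(804 · 0.001662) = 0.4468 m/s.
Reynolds number Re = ρVD/μ = 804 · 0.4468 · 0.046 / 0.00197 = 8388.
Re > 4000 → turbulent. Relative roughness ε/D = 3e-06/0.046 = 6.52e-05. Haaland: 1/√f = -1.8 log₁₀[(6.52e-05/3.7)^1.11 + 6.9/8388] = -1.8 log₁₀[5.29e-06 + 0.000823] = 5.548, so f = 0.03249.
Total minor-loss coefficient ΣK = 3·2.6 + 1·1 = 8.8.
ΔP = [f·L/D + ΣK]·(ρV²/2) = [0.03249·43/0.046 + 8.8]·(804·0.4468²/2) = [30.37 + 8.8]·80.25 = 3144 Pa.

ΔP ≈ 3140 Pa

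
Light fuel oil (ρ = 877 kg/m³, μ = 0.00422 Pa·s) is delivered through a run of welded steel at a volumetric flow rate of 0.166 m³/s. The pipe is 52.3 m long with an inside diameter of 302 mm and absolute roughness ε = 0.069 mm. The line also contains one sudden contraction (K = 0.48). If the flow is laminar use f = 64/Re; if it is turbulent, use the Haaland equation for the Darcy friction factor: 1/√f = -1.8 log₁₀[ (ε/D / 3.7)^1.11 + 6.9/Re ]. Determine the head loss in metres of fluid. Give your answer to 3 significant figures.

h_f ≈ 0.976 m

Cross-sectional area A = πD²/4 = π(0.302)²/4 = 0.07163 m²; mean velocity V = Q/A = 0.166/0.07163 = 2.317 m/s.
Reynolds number Re = ρVD/μ = 877 · 2.317 · 0.302 / 0.00422 = 1.454e+05.
Re > 4000 → turbulent. Relative roughness ε/D = 6.9e-05/0.302 = 0.000228. Haaland: 1/√f = -1.8 log₁₀[(0.000228/3.7)^1.11 + 6.9/1.454e+05] = -1.8 log₁₀[2.13e-05 + 4.74e-05] = 7.493, so f = 0.01781.
Total minor-loss coefficient ΣK = 1·0.48 = 0.48.
ΔP = [f·L/D + ΣK]·(ρV²/2) = [0.01781·52.3/0.302 + 0.48]·(877·2.317²/2) = [3.084 + 0.48]·2355 = 8393 Pa.
Head loss h_f = ΔP/(ρg) = 8393/(877·9.81) = 0.976 m.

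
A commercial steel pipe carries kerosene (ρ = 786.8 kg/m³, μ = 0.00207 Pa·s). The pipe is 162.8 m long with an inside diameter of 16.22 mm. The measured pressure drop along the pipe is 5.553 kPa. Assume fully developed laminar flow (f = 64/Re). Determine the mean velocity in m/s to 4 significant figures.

V ≈ 0.1355 m/s

For laminar flow, f = 64/Re with Re = ρVD/μ, so Darcy-Weisbach reduces to ΔP = 32μLV/D². Solving for V: V = ΔP·D²/(32μL) = 5553·(0.01622)²/(32·0.00207·162.8) = 0.1355 m/s.
Check: Re = ρVD/μ = 786.8·0.1355·0.01622/0.00207 = 835.2 < 2300, so the laminar assumption holds.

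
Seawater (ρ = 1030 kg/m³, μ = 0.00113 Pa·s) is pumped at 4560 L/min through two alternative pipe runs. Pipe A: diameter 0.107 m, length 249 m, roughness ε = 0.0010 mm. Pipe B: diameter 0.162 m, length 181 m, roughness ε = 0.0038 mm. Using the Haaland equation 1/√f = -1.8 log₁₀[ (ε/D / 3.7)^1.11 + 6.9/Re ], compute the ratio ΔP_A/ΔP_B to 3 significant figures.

Pipe A: V = Q/A = 0.076/0.008992 = 8.452 m/s; Re = 8.243e+05; ε/D = 9.35e-06; Haaland → f = 0.01212; ΔP_A = f(L/D)(ρV²/2) = 1.038e+06 Pa.
Pipe B: V = Q/A = 0.076/0.02061 = 3.687 m/s; Re = 5.445e+05; ε/D = 2.35e-05; Haaland → f = 0.01316; ΔP_B = f(L/D)(ρV²/2) = 1.03e+05 Pa.
ΔP_A/ΔP_B = 1.038e+06/1.03e+05 = 10.1.

ΔP_A/ΔP_B ≈ 10.1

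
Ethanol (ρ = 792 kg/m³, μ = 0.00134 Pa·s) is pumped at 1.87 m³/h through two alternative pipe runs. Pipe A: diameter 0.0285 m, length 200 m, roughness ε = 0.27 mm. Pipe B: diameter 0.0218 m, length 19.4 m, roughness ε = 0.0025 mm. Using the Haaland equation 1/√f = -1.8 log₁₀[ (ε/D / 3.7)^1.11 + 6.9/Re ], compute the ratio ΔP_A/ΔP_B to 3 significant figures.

ΔP_A/ΔP_B ≈ 4.17

Pipe A: V = Q/A = 0.0005194/0.0006379 = 0.8143 m/s; Re = 1.372e+04; ε/D = 0.00947; Haaland → f = 0.04119; ΔP_A = f(L/D)(ρV²/2) = 7.59e+04 Pa.
Pipe B: V = Q/A = 0.0005194/0.0003733 = 1.392 m/s; Re = 1.793e+04; ε/D = 0.000115; Haaland → f = 0.02664; ΔP_B = f(L/D)(ρV²/2) = 1.818e+04 Pa.
ΔP_A/ΔP_B = 7.59e+04/1.818e+04 = 4.17.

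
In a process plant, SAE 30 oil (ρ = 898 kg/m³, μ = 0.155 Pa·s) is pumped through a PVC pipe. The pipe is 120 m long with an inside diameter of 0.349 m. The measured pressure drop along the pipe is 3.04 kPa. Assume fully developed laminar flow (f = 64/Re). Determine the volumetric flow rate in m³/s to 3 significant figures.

For laminar flow, f = 64/Re with Re = ρVD/μ, so Darcy-Weisbach reduces to ΔP = 32μLV/D². Solving for V: V = ΔP·D²/(32μL) = 3040·(0.349)²/(32·0.155·120) = 0.6221 m/s.
Check: Re = ρVD/μ = 898·0.6221·0.349/0.155 = 1258 < 2300, so the laminar assumption holds.
Q = V·A = 0.6221·(π/4·0.349²) = 0.05951 m³/s = 0.0595 m³/s.

Q ≈ 0.0595 m³/s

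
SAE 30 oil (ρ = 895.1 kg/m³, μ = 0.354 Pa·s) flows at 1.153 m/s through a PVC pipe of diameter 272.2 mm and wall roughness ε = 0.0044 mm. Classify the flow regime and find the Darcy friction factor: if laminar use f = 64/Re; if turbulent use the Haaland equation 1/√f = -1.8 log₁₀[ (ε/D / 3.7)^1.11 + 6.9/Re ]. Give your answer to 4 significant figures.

f ≈ 0.08065

Re = ρVD/μ = 895.1·1.153·0.2722/0.354 = 793.6.
Re < 2300 → laminar, so f = 64/Re = 0.08065 (roughness is irrelevant in laminar flow).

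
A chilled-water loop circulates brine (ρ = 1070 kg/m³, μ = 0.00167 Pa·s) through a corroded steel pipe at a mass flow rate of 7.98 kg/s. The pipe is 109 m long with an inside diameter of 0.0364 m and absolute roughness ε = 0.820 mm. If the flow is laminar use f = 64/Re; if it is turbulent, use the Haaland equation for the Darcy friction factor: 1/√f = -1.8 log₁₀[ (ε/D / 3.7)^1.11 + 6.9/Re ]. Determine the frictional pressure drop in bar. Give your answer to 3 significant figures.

ΔP ≈ 42.2 bar

A = πD²/4 = π(0.0364)²/4 = 0.001041 m²; mean velocity V = ṁ/(ρA) = 7.98/(1070 · 0.001041) = 7.167 m/s.
Reynolds number Re = ρVD/μ = 1070 · 7.167 · 0.0364 / 0.00167 = 1.671e+05.
Re > 4000 → turbulent. Relative roughness ε/D = 0.00082/0.0364 = 0.0225. Haaland: 1/√f = -1.8 log₁₀[(0.0225/3.7)^1.11 + 6.9/1.671e+05] = -1.8 log₁₀[0.00347 + 4.13e-05] = 4.417, so f = 0.05125.
Darcy-Weisbach: ΔP = f(L/D)(ρV²/2) = 0.05125·(109/0.0364)·(1070·7.167²/2) = 0.05125·2995·2.748e+04 = 4.217e+06 Pa.
ΔP = 4.217e+06 Pa = 42.2 bar.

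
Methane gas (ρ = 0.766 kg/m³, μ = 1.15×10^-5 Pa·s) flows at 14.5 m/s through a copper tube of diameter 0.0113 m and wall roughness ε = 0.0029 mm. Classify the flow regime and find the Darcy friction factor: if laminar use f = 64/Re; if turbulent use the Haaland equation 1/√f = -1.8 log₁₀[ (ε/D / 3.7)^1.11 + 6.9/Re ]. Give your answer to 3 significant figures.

f ≈ 0.0305

Re = ρVD/μ = 0.766·14.5·0.0113/1.15e-05 = 1.091e+04.
Re > 4000 → turbulent. ε/D = 2.9e-06/0.0113 = 0.000257; Haaland: 1/√f = -1.8 log₁₀[2.42e-05 + 0.000632] = 5.729, so f = 0.03047.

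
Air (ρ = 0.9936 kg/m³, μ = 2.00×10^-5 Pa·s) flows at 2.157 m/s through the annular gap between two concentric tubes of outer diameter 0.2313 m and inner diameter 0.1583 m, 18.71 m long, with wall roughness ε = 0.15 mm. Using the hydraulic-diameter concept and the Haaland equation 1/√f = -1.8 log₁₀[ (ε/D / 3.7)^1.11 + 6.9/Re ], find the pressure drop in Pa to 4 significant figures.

ΔP ≈ 21.03 Pa

Hydraulic diameter D_h = 4A/P = D_o - D_i = 0.2313 - 0.1583 = 0.073 m.
Re = ρVD_h/μ = 0.9936·2.157·0.073/2e-05 = 7823.
ε/D_h = 0.00015/0.073 = 0.00205; Haaland gives 1/√f = -1.8 log₁₀[0.000243+0.000882] = 5.308, so f = 0.0355.
ΔP = f(L/D_h)(ρV²/2) = 0.0355·18.71/0.073·2.311 = 21.03 Pa.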